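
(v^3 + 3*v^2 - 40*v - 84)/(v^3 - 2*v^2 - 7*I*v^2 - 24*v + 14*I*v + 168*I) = (v^2 + 9*v + 14)/(v^2 + v*(4 - 7*I) - 28*I)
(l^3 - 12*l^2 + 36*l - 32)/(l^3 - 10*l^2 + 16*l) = (l - 2)/l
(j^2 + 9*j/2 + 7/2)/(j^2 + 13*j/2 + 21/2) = (j + 1)/(j + 3)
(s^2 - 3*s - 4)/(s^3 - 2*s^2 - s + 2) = (s - 4)/(s^2 - 3*s + 2)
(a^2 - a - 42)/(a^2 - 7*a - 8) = (-a^2 + a + 42)/(-a^2 + 7*a + 8)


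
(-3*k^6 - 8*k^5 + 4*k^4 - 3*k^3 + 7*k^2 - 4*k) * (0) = 0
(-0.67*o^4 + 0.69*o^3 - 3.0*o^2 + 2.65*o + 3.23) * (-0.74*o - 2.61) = 0.4958*o^5 + 1.2381*o^4 + 0.4191*o^3 + 5.869*o^2 - 9.3067*o - 8.4303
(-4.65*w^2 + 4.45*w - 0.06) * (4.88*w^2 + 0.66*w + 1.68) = -22.692*w^4 + 18.647*w^3 - 5.1678*w^2 + 7.4364*w - 0.1008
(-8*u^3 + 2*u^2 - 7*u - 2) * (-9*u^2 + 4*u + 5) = 72*u^5 - 50*u^4 + 31*u^3 - 43*u - 10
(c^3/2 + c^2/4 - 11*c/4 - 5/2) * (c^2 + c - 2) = c^5/2 + 3*c^4/4 - 7*c^3/2 - 23*c^2/4 + 3*c + 5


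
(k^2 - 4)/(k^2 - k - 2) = (k + 2)/(k + 1)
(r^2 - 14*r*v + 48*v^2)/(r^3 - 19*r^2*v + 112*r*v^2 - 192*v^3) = (r - 6*v)/(r^2 - 11*r*v + 24*v^2)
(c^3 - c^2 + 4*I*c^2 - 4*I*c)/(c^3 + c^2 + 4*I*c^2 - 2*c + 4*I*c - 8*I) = c/(c + 2)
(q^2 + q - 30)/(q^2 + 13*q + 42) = (q - 5)/(q + 7)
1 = 1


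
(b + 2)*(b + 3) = b^2 + 5*b + 6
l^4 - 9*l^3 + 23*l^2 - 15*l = l*(l - 5)*(l - 3)*(l - 1)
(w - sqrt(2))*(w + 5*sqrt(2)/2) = w^2 + 3*sqrt(2)*w/2 - 5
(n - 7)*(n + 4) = n^2 - 3*n - 28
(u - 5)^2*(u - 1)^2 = u^4 - 12*u^3 + 46*u^2 - 60*u + 25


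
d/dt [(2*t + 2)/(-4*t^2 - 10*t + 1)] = 2*(4*t^2 + 8*t + 11)/(16*t^4 + 80*t^3 + 92*t^2 - 20*t + 1)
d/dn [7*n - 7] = 7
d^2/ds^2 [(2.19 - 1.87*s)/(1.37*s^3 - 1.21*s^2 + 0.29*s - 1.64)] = (-21.058818*s^5 + 67.924326*s^4 - 62.07564*s^3 - 25.959396*s^2 + 47.177094*s - 10.102058)/(2.571353*s^9 - 6.813147*s^8 + 7.650354*s^7 - 13.890307*s^6 + 17.931186*s^5 - 11.418087*s^4 + 14.531501*s^3 - 10.17702*s^2 + 2.339952*s - 4.410944)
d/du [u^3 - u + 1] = 3*u^2 - 1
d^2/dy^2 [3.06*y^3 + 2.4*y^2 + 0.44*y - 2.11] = 18.36*y + 4.8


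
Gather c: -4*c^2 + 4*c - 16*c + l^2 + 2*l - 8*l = -4*c^2 - 12*c + l^2 - 6*l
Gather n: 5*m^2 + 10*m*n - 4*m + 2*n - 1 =5*m^2 - 4*m + n*(10*m + 2) - 1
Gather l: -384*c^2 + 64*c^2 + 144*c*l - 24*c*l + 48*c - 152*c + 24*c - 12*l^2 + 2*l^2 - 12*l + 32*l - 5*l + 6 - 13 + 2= -320*c^2 - 80*c - 10*l^2 + l*(120*c + 15) - 5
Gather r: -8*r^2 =-8*r^2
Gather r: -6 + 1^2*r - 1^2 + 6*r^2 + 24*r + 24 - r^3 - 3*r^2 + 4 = -r^3 + 3*r^2 + 25*r + 21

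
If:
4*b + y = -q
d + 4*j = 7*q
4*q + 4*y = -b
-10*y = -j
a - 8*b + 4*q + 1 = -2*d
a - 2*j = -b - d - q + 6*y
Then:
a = 37/12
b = 0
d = -47/24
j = 5/12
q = -1/24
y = 1/24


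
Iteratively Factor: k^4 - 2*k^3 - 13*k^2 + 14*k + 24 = (k - 2)*(k^3 - 13*k - 12) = (k - 4)*(k - 2)*(k^2 + 4*k + 3) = (k - 4)*(k - 2)*(k + 1)*(k + 3)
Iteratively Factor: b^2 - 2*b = (b)*(b - 2)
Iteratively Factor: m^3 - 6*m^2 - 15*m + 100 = (m + 4)*(m^2 - 10*m + 25) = (m - 5)*(m + 4)*(m - 5)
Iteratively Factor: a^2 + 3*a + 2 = (a + 2)*(a + 1)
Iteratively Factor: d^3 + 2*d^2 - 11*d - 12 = (d + 1)*(d^2 + d - 12) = (d + 1)*(d + 4)*(d - 3)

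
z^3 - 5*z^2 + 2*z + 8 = (z - 4)*(z - 2)*(z + 1)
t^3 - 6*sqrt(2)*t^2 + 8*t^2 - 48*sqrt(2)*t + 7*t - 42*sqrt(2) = (t + 1)*(t + 7)*(t - 6*sqrt(2))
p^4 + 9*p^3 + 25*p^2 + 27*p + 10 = (p + 1)^2*(p + 2)*(p + 5)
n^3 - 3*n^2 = n^2*(n - 3)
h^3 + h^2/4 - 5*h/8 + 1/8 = (h - 1/2)*(h - 1/4)*(h + 1)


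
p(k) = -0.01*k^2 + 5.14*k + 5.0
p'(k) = 5.14 - 0.02*k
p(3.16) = 21.14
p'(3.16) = 5.08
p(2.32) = 16.87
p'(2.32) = 5.09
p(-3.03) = -10.67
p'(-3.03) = 5.20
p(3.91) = 24.94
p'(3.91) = 5.06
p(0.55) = 7.82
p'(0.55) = 5.13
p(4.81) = 29.49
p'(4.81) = 5.04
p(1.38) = 12.07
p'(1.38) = 5.11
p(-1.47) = -2.58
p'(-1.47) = 5.17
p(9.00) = 50.45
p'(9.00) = 4.96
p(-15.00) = -74.35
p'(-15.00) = 5.44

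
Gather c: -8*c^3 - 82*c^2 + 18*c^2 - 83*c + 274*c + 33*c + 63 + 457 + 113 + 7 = -8*c^3 - 64*c^2 + 224*c + 640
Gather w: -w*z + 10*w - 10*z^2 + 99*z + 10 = w*(10 - z) - 10*z^2 + 99*z + 10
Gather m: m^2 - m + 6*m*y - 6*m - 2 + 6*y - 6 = m^2 + m*(6*y - 7) + 6*y - 8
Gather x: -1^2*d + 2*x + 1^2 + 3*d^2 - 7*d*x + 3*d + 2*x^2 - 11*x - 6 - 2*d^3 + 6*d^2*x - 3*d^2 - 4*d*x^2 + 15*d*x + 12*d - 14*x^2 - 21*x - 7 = -2*d^3 + 14*d + x^2*(-4*d - 12) + x*(6*d^2 + 8*d - 30) - 12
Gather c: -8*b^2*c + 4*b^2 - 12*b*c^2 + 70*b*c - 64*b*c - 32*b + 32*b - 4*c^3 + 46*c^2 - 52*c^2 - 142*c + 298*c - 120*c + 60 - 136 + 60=4*b^2 - 4*c^3 + c^2*(-12*b - 6) + c*(-8*b^2 + 6*b + 36) - 16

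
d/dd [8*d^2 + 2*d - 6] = 16*d + 2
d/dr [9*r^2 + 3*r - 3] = 18*r + 3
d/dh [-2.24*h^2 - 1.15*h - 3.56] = -4.48*h - 1.15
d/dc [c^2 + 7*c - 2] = 2*c + 7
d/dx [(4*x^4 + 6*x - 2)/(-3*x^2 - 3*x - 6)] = 2*((2*x + 1)*(2*x^4 + 3*x - 1) - (8*x^3 + 3)*(x^2 + x + 2))/(3*(x^2 + x + 2)^2)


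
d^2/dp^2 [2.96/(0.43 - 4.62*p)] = -126.358848/(4.62*p - 0.43)^3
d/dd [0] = 0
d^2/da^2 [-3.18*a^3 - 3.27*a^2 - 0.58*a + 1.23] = -19.08*a - 6.54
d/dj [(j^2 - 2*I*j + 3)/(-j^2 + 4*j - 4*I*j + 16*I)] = (j^2*(4 - 6*I) + j*(6 + 32*I) + 20 + 12*I)/(j^4 + j^3*(-8 + 8*I) - 64*I*j^2 + j*(128 + 128*I) - 256)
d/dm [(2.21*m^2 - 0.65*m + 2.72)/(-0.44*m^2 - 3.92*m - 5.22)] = (-8.9492*m^2 - 20.6788*m + 14.0554)/(0.1936*m^4 + 3.4496*m^3 + 19.96*m^2 + 40.9248*m + 27.2484)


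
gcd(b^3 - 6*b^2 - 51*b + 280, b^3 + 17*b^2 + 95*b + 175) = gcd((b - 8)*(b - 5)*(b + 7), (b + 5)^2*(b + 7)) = b + 7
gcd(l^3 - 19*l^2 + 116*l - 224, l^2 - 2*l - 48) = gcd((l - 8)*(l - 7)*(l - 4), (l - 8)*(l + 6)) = l - 8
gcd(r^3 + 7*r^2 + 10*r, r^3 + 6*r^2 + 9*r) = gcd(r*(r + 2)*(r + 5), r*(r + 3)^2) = r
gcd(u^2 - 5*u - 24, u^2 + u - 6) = u + 3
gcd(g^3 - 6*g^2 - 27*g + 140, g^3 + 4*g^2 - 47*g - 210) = g^2 - 2*g - 35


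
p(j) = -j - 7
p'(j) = -1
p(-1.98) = -5.02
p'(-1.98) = -1.00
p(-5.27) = -1.73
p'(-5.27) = -1.00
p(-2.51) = -4.49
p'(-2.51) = -1.00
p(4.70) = -11.70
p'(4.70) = -1.00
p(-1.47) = -5.53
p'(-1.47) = -1.00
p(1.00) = -8.00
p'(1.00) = -1.00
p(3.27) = -10.27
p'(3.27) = -1.00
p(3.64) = -10.64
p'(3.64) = -1.00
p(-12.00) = 5.00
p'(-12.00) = -1.00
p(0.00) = -7.00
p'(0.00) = -1.00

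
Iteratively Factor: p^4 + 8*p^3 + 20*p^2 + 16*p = (p + 2)*(p^3 + 6*p^2 + 8*p) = (p + 2)^2*(p^2 + 4*p) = p*(p + 2)^2*(p + 4)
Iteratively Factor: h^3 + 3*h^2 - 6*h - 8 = (h - 2)*(h^2 + 5*h + 4) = (h - 2)*(h + 1)*(h + 4)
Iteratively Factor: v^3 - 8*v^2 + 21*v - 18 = (v - 2)*(v^2 - 6*v + 9) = (v - 3)*(v - 2)*(v - 3)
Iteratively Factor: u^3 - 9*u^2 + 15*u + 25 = (u + 1)*(u^2 - 10*u + 25) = (u - 5)*(u + 1)*(u - 5)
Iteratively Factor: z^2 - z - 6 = (z + 2)*(z - 3)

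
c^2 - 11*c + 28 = (c - 7)*(c - 4)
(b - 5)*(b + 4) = b^2 - b - 20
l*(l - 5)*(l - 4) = l^3 - 9*l^2 + 20*l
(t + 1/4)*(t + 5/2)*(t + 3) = t^3 + 23*t^2/4 + 71*t/8 + 15/8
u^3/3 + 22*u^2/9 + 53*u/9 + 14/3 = (u/3 + 1)*(u + 2)*(u + 7/3)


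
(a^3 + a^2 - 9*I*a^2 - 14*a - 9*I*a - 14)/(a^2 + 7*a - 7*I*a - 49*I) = (a^2 + a*(1 - 2*I) - 2*I)/(a + 7)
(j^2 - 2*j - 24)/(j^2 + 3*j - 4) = (j - 6)/(j - 1)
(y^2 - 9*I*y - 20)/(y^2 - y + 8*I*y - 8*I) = (y^2 - 9*I*y - 20)/(y^2 - y + 8*I*y - 8*I)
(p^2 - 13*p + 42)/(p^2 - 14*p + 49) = (p - 6)/(p - 7)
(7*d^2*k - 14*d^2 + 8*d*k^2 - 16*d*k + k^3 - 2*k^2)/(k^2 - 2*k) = 7*d^2/k + 8*d + k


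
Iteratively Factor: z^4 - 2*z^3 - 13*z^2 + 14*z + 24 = (z - 4)*(z^3 + 2*z^2 - 5*z - 6) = (z - 4)*(z - 2)*(z^2 + 4*z + 3) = (z - 4)*(z - 2)*(z + 3)*(z + 1)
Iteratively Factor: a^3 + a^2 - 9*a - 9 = (a - 3)*(a^2 + 4*a + 3) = (a - 3)*(a + 1)*(a + 3)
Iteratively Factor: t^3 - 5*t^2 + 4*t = (t - 1)*(t^2 - 4*t) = (t - 4)*(t - 1)*(t)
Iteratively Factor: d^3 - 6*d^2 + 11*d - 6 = (d - 3)*(d^2 - 3*d + 2) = (d - 3)*(d - 2)*(d - 1)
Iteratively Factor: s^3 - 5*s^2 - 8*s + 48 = (s + 3)*(s^2 - 8*s + 16) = (s - 4)*(s + 3)*(s - 4)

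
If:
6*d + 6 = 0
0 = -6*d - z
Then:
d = -1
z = 6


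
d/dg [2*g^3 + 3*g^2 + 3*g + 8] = 6*g^2 + 6*g + 3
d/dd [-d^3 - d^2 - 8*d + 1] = -3*d^2 - 2*d - 8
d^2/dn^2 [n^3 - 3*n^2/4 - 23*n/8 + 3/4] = 6*n - 3/2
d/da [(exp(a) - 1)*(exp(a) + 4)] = (2*exp(a) + 3)*exp(a)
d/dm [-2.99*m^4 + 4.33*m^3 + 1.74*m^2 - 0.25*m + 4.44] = -11.96*m^3 + 12.99*m^2 + 3.48*m - 0.25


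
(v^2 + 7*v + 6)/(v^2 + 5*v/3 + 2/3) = 3*(v + 6)/(3*v + 2)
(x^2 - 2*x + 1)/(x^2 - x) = (x - 1)/x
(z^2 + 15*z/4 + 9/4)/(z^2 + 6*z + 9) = (z + 3/4)/(z + 3)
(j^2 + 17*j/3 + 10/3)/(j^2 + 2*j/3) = (j + 5)/j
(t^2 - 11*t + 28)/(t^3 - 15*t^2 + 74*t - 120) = (t - 7)/(t^2 - 11*t + 30)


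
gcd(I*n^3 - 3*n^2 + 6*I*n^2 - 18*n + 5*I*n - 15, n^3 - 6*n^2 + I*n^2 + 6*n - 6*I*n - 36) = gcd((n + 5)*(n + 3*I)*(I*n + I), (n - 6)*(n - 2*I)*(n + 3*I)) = n + 3*I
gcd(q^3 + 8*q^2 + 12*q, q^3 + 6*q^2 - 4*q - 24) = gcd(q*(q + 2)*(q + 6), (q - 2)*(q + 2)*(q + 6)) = q^2 + 8*q + 12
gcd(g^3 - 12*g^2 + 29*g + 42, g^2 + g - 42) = g - 6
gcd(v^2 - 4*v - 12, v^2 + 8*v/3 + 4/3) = v + 2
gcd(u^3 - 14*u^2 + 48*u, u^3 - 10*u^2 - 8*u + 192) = u^2 - 14*u + 48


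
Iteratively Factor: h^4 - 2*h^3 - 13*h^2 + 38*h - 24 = (h - 1)*(h^3 - h^2 - 14*h + 24) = (h - 1)*(h + 4)*(h^2 - 5*h + 6) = (h - 3)*(h - 1)*(h + 4)*(h - 2)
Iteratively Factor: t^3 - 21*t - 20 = (t + 1)*(t^2 - t - 20) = (t + 1)*(t + 4)*(t - 5)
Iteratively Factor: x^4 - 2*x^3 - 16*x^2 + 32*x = (x - 2)*(x^3 - 16*x) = (x - 4)*(x - 2)*(x^2 + 4*x) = x*(x - 4)*(x - 2)*(x + 4)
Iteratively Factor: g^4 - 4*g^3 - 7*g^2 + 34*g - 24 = (g + 3)*(g^3 - 7*g^2 + 14*g - 8) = (g - 1)*(g + 3)*(g^2 - 6*g + 8) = (g - 2)*(g - 1)*(g + 3)*(g - 4)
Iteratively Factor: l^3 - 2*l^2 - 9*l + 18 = (l - 2)*(l^2 - 9) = (l - 3)*(l - 2)*(l + 3)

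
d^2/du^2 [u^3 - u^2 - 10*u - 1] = 6*u - 2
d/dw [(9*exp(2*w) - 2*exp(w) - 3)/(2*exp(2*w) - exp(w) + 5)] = (-5*exp(2*w) + 102*exp(w) - 13)*exp(w)/(4*exp(4*w) - 4*exp(3*w) + 21*exp(2*w) - 10*exp(w) + 25)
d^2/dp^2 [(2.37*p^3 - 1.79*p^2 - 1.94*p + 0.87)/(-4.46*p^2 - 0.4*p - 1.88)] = (2.8421709430404e-14*p^4 + 109.77824*p^3 - 204.580344*p^2 - 157.17072*p + 24.046544)/(88.716536*p^6 + 23.86992*p^5 + 114.329424*p^4 + 20.18752*p^3 + 48.192672*p^2 + 4.24128*p + 6.644672)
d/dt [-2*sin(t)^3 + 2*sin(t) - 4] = 2*(1 - 3*sin(t)^2)*cos(t)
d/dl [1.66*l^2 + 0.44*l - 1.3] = 3.32*l + 0.44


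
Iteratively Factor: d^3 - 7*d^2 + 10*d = (d - 2)*(d^2 - 5*d) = d*(d - 2)*(d - 5)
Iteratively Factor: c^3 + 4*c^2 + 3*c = (c)*(c^2 + 4*c + 3) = c*(c + 3)*(c + 1)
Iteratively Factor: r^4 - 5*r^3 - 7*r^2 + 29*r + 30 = (r - 5)*(r^3 - 7*r - 6) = (r - 5)*(r - 3)*(r^2 + 3*r + 2) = (r - 5)*(r - 3)*(r + 2)*(r + 1)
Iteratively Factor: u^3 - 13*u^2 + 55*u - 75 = (u - 5)*(u^2 - 8*u + 15) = (u - 5)^2*(u - 3)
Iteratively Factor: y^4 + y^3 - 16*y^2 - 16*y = (y + 4)*(y^3 - 3*y^2 - 4*y) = (y + 1)*(y + 4)*(y^2 - 4*y) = y*(y + 1)*(y + 4)*(y - 4)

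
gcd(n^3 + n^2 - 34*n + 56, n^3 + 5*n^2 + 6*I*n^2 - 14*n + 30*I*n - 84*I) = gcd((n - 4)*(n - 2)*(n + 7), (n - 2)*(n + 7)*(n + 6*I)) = n^2 + 5*n - 14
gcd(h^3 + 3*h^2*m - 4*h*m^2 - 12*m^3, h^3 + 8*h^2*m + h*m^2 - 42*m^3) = h^2 + h*m - 6*m^2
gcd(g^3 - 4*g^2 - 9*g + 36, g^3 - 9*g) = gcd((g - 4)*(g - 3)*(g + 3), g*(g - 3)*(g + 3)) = g^2 - 9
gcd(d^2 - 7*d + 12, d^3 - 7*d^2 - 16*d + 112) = d - 4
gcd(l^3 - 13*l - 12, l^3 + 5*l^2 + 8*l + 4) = l + 1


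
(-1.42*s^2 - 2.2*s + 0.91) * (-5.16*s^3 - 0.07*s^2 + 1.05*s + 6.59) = 7.3272*s^5 + 11.4514*s^4 - 6.0326*s^3 - 11.7315*s^2 - 13.5425*s + 5.9969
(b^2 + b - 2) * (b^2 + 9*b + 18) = b^4 + 10*b^3 + 25*b^2 - 36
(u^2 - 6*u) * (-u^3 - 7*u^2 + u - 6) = -u^5 - u^4 + 43*u^3 - 12*u^2 + 36*u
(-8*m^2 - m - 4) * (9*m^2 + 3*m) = -72*m^4 - 33*m^3 - 39*m^2 - 12*m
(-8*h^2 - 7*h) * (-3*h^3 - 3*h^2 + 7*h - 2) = 24*h^5 + 45*h^4 - 35*h^3 - 33*h^2 + 14*h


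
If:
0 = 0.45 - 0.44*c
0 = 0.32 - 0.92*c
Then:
No Solution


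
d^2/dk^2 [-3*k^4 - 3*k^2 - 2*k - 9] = -36*k^2 - 6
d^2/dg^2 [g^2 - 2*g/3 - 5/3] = 2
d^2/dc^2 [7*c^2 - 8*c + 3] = 14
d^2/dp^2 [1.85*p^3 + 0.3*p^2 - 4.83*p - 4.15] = 11.1*p + 0.6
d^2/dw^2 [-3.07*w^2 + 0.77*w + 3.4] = -6.14000000000000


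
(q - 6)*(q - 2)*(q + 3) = q^3 - 5*q^2 - 12*q + 36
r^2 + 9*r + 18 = (r + 3)*(r + 6)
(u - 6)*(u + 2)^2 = u^3 - 2*u^2 - 20*u - 24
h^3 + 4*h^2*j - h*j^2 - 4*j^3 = (h - j)*(h + j)*(h + 4*j)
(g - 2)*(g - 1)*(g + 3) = g^3 - 7*g + 6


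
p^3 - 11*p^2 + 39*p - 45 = (p - 5)*(p - 3)^2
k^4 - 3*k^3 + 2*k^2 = k^2*(k - 2)*(k - 1)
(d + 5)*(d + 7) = d^2 + 12*d + 35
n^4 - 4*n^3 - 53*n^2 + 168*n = n*(n - 8)*(n - 3)*(n + 7)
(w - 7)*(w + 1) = w^2 - 6*w - 7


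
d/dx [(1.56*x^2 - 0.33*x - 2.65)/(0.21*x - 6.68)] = (0.3276*x^2 - 20.8416*x + 2.7609)/(0.0441*x^2 - 2.8056*x + 44.6224)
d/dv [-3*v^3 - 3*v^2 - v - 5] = -9*v^2 - 6*v - 1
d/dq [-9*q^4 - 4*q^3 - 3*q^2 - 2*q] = -36*q^3 - 12*q^2 - 6*q - 2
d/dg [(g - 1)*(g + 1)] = 2*g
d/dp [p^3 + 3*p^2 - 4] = 3*p*(p + 2)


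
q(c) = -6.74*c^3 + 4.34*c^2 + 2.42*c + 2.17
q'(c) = -20.22*c^2 + 8.68*c + 2.42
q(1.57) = -9.42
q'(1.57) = -33.79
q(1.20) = -0.32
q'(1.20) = -16.28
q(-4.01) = 496.86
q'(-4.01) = -357.53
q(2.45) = -64.97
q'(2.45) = -97.68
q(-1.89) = 58.60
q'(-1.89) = -86.21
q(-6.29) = 1835.96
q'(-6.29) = -852.16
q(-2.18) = 87.35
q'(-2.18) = -112.60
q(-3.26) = 273.92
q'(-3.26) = -240.77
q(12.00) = -10990.55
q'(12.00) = -2805.10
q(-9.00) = 5245.39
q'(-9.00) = -1713.52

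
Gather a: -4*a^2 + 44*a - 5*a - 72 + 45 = -4*a^2 + 39*a - 27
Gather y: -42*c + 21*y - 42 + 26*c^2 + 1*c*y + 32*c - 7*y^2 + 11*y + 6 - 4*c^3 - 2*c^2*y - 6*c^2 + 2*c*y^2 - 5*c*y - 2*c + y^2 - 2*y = -4*c^3 + 20*c^2 - 12*c + y^2*(2*c - 6) + y*(-2*c^2 - 4*c + 30) - 36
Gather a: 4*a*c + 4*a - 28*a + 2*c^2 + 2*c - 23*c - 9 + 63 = a*(4*c - 24) + 2*c^2 - 21*c + 54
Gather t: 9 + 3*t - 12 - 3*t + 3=0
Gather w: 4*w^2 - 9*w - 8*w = 4*w^2 - 17*w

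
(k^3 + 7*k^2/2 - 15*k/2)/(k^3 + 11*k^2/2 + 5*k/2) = (2*k - 3)/(2*k + 1)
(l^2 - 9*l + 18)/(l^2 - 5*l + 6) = (l - 6)/(l - 2)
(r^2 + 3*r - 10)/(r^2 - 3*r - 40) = (r - 2)/(r - 8)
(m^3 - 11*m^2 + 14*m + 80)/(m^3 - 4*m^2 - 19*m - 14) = (m^2 - 13*m + 40)/(m^2 - 6*m - 7)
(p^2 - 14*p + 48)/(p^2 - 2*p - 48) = (p - 6)/(p + 6)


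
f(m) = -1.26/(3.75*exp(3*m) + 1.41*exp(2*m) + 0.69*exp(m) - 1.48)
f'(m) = -1.26*(-11.25*exp(3*m) - 2.82*exp(2*m) - 0.69*exp(m))/(3.75*exp(3*m) + 1.41*exp(2*m) + 0.69*exp(m) - 1.48)^2 = (14.175*exp(2*m) + 3.5532*exp(m) + 0.8694)*exp(m)/(3.75*exp(3*m) + 1.41*exp(2*m) + 0.69*exp(m) - 1.48)^2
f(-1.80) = 0.96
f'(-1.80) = 0.18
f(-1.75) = 0.97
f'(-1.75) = 0.20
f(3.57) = -0.00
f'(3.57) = 0.00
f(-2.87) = 0.88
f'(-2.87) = 0.03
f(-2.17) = 0.91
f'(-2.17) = 0.09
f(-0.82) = 2.16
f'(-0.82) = 6.74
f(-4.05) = 0.86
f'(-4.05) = 0.01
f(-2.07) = 0.92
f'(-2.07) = 0.10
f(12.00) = 0.00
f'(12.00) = 0.00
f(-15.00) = 0.85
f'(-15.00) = 0.00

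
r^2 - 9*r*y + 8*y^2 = (r - 8*y)*(r - y)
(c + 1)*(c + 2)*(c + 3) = c^3 + 6*c^2 + 11*c + 6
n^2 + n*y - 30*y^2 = (n - 5*y)*(n + 6*y)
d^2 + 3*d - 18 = (d - 3)*(d + 6)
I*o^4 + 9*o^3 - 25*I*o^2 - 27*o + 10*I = (o - 5*I)*(o - 2*I)*(o - I)*(I*o + 1)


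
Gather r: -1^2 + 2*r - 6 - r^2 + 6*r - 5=-r^2 + 8*r - 12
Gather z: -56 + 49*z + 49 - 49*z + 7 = 0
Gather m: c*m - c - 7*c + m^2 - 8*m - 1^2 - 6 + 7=-8*c + m^2 + m*(c - 8)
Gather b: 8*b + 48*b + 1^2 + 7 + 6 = 56*b + 14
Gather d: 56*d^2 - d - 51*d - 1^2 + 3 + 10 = 56*d^2 - 52*d + 12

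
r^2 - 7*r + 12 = (r - 4)*(r - 3)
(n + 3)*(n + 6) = n^2 + 9*n + 18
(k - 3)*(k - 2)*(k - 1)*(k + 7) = k^4 + k^3 - 31*k^2 + 71*k - 42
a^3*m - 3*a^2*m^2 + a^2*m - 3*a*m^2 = a*(a - 3*m)*(a*m + m)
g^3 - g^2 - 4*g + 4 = (g - 2)*(g - 1)*(g + 2)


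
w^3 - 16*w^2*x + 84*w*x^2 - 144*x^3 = (w - 6*x)^2*(w - 4*x)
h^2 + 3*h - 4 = (h - 1)*(h + 4)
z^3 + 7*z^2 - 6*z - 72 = (z - 3)*(z + 4)*(z + 6)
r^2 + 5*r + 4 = (r + 1)*(r + 4)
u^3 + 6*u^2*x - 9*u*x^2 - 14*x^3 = (u - 2*x)*(u + x)*(u + 7*x)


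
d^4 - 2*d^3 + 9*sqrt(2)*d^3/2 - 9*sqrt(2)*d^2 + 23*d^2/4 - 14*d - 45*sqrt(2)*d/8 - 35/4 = (d - 5/2)*(d + 1/2)*(d + sqrt(2))*(d + 7*sqrt(2)/2)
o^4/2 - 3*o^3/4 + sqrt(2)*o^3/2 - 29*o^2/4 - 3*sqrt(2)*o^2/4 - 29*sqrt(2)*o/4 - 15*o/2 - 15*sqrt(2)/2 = (o/2 + 1)*(o - 5)*(o + 3/2)*(o + sqrt(2))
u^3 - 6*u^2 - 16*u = u*(u - 8)*(u + 2)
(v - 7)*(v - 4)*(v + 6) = v^3 - 5*v^2 - 38*v + 168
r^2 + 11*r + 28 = (r + 4)*(r + 7)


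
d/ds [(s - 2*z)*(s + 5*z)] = 2*s + 3*z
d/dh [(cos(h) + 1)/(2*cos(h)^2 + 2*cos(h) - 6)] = (cos(h)^2 + 2*cos(h) + 4)*sin(h)/(2*(cos(h)^2 + cos(h) - 3)^2)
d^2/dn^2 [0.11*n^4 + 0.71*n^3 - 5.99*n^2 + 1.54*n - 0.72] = 1.32*n^2 + 4.26*n - 11.98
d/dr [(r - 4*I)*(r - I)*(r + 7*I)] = 3*r^2 + 4*I*r + 31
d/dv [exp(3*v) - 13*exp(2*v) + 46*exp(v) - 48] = (3*exp(2*v) - 26*exp(v) + 46)*exp(v)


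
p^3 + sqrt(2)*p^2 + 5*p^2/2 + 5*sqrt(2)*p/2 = p*(p + 5/2)*(p + sqrt(2))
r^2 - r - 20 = (r - 5)*(r + 4)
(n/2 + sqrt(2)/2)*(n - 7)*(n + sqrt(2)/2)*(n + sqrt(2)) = n^4/2 - 7*n^3/2 + 5*sqrt(2)*n^3/4 - 35*sqrt(2)*n^2/4 + 2*n^2 - 14*n + sqrt(2)*n/2 - 7*sqrt(2)/2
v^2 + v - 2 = (v - 1)*(v + 2)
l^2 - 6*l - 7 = (l - 7)*(l + 1)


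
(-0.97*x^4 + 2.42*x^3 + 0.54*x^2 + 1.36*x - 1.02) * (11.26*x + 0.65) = -10.9222*x^5 + 26.6187*x^4 + 7.6534*x^3 + 15.6646*x^2 - 10.6012*x - 0.663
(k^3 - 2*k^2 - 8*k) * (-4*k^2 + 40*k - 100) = -4*k^5 + 48*k^4 - 148*k^3 - 120*k^2 + 800*k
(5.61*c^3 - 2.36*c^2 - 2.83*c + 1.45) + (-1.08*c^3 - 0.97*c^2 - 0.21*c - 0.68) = 4.53*c^3 - 3.33*c^2 - 3.04*c + 0.77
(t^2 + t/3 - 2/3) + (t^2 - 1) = 2*t^2 + t/3 - 5/3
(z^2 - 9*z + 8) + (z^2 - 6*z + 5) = 2*z^2 - 15*z + 13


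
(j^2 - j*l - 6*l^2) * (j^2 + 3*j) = j^4 - j^3*l + 3*j^3 - 6*j^2*l^2 - 3*j^2*l - 18*j*l^2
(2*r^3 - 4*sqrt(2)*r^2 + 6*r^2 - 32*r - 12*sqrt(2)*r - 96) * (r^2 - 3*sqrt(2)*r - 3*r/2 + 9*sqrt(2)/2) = 2*r^5 - 10*sqrt(2)*r^4 + 3*r^4 - 15*sqrt(2)*r^3 - 17*r^3 - 12*r^2 + 141*sqrt(2)*r^2 + 36*r + 144*sqrt(2)*r - 432*sqrt(2)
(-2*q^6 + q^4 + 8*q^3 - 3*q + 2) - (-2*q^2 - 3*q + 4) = -2*q^6 + q^4 + 8*q^3 + 2*q^2 - 2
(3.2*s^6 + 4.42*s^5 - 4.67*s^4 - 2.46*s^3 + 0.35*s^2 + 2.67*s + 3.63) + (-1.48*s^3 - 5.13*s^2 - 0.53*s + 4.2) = 3.2*s^6 + 4.42*s^5 - 4.67*s^4 - 3.94*s^3 - 4.78*s^2 + 2.14*s + 7.83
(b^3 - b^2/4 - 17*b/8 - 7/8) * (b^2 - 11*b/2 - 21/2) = b^5 - 23*b^4/4 - 45*b^3/4 + 215*b^2/16 + 217*b/8 + 147/16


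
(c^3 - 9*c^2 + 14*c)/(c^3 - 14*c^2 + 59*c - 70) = c/(c - 5)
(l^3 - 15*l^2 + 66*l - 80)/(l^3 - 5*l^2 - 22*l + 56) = (l^2 - 13*l + 40)/(l^2 - 3*l - 28)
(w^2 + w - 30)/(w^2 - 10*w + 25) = (w + 6)/(w - 5)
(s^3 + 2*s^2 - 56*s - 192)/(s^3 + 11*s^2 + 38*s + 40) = (s^2 - 2*s - 48)/(s^2 + 7*s + 10)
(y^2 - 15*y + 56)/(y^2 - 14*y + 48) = (y - 7)/(y - 6)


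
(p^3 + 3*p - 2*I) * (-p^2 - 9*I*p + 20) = -p^5 - 9*I*p^4 + 17*p^3 - 25*I*p^2 + 42*p - 40*I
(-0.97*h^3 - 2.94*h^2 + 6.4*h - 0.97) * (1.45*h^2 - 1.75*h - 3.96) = -1.4065*h^5 - 2.5655*h^4 + 18.2662*h^3 - 0.9641*h^2 - 23.6465*h + 3.8412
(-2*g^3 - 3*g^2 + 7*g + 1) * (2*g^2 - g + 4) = -4*g^5 - 4*g^4 + 9*g^3 - 17*g^2 + 27*g + 4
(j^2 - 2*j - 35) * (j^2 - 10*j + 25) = j^4 - 12*j^3 + 10*j^2 + 300*j - 875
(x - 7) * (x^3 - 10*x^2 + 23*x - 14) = x^4 - 17*x^3 + 93*x^2 - 175*x + 98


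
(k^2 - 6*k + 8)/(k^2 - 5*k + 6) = (k - 4)/(k - 3)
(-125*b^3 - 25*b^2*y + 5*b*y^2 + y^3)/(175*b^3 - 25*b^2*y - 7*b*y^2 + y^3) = (5*b + y)/(-7*b + y)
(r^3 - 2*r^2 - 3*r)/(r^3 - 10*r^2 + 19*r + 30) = r*(r - 3)/(r^2 - 11*r + 30)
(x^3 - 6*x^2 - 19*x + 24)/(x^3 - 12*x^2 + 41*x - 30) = (x^2 - 5*x - 24)/(x^2 - 11*x + 30)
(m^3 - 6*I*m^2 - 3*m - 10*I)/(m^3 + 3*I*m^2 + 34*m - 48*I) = (m^2 - 4*I*m + 5)/(m^2 + 5*I*m + 24)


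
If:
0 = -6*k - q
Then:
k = -q/6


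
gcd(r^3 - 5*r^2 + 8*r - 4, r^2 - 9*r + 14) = r - 2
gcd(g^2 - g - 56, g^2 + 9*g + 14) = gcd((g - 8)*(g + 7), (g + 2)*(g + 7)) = g + 7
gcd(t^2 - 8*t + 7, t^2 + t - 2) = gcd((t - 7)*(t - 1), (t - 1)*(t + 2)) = t - 1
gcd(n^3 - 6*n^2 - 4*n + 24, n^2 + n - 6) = n - 2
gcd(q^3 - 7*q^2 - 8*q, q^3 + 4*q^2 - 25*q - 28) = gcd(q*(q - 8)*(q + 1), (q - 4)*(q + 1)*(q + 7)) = q + 1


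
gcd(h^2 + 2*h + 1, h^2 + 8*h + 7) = h + 1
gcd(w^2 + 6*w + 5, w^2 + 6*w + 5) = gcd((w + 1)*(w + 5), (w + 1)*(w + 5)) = w^2 + 6*w + 5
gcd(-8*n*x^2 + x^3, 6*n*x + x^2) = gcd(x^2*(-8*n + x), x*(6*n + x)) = x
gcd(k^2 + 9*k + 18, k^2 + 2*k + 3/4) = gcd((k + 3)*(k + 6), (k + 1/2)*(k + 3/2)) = 1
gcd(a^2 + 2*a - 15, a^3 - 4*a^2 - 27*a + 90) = a^2 + 2*a - 15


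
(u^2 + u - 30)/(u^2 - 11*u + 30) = (u + 6)/(u - 6)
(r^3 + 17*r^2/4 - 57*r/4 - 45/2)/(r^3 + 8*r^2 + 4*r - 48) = (4*r^2 - 7*r - 15)/(4*(r^2 + 2*r - 8))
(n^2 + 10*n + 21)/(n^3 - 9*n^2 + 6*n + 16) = (n^2 + 10*n + 21)/(n^3 - 9*n^2 + 6*n + 16)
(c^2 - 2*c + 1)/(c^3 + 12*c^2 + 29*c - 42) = (c - 1)/(c^2 + 13*c + 42)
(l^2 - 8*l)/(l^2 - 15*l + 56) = l/(l - 7)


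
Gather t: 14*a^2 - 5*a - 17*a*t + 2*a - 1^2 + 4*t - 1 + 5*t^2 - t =14*a^2 - 3*a + 5*t^2 + t*(3 - 17*a) - 2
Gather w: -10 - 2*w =-2*w - 10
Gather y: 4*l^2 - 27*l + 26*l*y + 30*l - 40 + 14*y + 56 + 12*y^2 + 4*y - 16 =4*l^2 + 3*l + 12*y^2 + y*(26*l + 18)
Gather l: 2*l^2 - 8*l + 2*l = 2*l^2 - 6*l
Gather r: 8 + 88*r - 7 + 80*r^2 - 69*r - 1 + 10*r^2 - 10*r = 90*r^2 + 9*r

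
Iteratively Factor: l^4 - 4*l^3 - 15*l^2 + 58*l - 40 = (l - 2)*(l^3 - 2*l^2 - 19*l + 20) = (l - 2)*(l - 1)*(l^2 - l - 20) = (l - 5)*(l - 2)*(l - 1)*(l + 4)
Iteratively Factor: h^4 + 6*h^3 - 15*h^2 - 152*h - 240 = (h + 4)*(h^3 + 2*h^2 - 23*h - 60) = (h - 5)*(h + 4)*(h^2 + 7*h + 12) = (h - 5)*(h + 3)*(h + 4)*(h + 4)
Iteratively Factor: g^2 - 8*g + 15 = (g - 3)*(g - 5)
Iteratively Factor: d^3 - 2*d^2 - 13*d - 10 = (d - 5)*(d^2 + 3*d + 2) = (d - 5)*(d + 1)*(d + 2)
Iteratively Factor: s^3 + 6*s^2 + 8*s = (s + 4)*(s^2 + 2*s) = (s + 2)*(s + 4)*(s)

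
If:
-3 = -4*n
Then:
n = 3/4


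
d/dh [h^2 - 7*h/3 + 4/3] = 2*h - 7/3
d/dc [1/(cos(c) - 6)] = sin(c)/(cos(c) - 6)^2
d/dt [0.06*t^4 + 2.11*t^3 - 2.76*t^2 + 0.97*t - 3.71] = 0.24*t^3 + 6.33*t^2 - 5.52*t + 0.97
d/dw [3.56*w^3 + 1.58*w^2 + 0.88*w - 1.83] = 10.68*w^2 + 3.16*w + 0.88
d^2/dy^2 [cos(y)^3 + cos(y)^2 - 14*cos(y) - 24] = 53*cos(y)/4 - 2*cos(2*y) - 9*cos(3*y)/4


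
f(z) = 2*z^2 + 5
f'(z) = 4*z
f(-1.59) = 10.06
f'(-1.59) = -6.36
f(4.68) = 48.80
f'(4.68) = 18.72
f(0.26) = 5.14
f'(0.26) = 1.04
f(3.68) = 32.08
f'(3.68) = 14.72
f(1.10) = 7.42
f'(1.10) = 4.40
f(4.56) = 46.59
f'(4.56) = 18.24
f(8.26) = 141.46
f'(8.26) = 33.04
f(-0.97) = 6.88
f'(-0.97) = -3.88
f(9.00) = 167.00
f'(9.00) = 36.00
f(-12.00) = 293.00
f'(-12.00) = -48.00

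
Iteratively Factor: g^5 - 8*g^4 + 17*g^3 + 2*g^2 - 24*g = (g - 4)*(g^4 - 4*g^3 + g^2 + 6*g) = (g - 4)*(g + 1)*(g^3 - 5*g^2 + 6*g) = (g - 4)*(g - 3)*(g + 1)*(g^2 - 2*g) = (g - 4)*(g - 3)*(g - 2)*(g + 1)*(g)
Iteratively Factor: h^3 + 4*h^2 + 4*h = (h)*(h^2 + 4*h + 4) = h*(h + 2)*(h + 2)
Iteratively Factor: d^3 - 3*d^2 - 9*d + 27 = (d - 3)*(d^2 - 9) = (d - 3)*(d + 3)*(d - 3)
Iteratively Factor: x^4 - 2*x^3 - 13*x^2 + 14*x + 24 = (x + 3)*(x^3 - 5*x^2 + 2*x + 8) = (x + 1)*(x + 3)*(x^2 - 6*x + 8) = (x - 4)*(x + 1)*(x + 3)*(x - 2)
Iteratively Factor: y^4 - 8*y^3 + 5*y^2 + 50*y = (y + 2)*(y^3 - 10*y^2 + 25*y) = y*(y + 2)*(y^2 - 10*y + 25) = y*(y - 5)*(y + 2)*(y - 5)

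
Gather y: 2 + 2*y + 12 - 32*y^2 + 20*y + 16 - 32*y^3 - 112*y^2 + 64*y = -32*y^3 - 144*y^2 + 86*y + 30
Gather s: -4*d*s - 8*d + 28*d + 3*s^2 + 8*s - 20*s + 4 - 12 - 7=20*d + 3*s^2 + s*(-4*d - 12) - 15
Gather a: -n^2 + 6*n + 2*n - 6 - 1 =-n^2 + 8*n - 7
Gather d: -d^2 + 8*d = -d^2 + 8*d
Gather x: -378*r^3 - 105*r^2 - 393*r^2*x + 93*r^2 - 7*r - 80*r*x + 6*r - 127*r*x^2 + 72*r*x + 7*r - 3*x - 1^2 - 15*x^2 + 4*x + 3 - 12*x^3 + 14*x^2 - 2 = -378*r^3 - 12*r^2 + 6*r - 12*x^3 + x^2*(-127*r - 1) + x*(-393*r^2 - 8*r + 1)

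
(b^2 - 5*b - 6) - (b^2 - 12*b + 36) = 7*b - 42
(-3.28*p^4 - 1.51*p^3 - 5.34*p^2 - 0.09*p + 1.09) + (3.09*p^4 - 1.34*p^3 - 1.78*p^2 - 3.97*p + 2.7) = -0.19*p^4 - 2.85*p^3 - 7.12*p^2 - 4.06*p + 3.79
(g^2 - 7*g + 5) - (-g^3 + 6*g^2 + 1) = g^3 - 5*g^2 - 7*g + 4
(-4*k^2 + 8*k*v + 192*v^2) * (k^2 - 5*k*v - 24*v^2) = -4*k^4 + 28*k^3*v + 248*k^2*v^2 - 1152*k*v^3 - 4608*v^4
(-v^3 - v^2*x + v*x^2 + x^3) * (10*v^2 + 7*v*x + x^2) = -10*v^5 - 17*v^4*x + 2*v^3*x^2 + 16*v^2*x^3 + 8*v*x^4 + x^5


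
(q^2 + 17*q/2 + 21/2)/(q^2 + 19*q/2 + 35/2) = (2*q + 3)/(2*q + 5)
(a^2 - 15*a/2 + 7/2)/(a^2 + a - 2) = (a^2 - 15*a/2 + 7/2)/(a^2 + a - 2)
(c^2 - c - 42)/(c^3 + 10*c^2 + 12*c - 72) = (c - 7)/(c^2 + 4*c - 12)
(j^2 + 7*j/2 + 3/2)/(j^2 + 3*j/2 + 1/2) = (j + 3)/(j + 1)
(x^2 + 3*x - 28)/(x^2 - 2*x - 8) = (x + 7)/(x + 2)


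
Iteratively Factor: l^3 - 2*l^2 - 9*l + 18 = (l - 2)*(l^2 - 9) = (l - 3)*(l - 2)*(l + 3)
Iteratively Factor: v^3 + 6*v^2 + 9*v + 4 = (v + 1)*(v^2 + 5*v + 4) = (v + 1)^2*(v + 4)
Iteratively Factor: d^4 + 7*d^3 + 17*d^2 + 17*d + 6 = (d + 1)*(d^3 + 6*d^2 + 11*d + 6) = (d + 1)^2*(d^2 + 5*d + 6) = (d + 1)^2*(d + 3)*(d + 2)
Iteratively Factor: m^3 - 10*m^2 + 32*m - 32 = (m - 4)*(m^2 - 6*m + 8) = (m - 4)*(m - 2)*(m - 4)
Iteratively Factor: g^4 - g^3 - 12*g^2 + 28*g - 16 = (g - 2)*(g^3 + g^2 - 10*g + 8) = (g - 2)*(g - 1)*(g^2 + 2*g - 8) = (g - 2)^2*(g - 1)*(g + 4)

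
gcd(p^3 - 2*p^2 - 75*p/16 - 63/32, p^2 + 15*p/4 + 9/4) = p + 3/4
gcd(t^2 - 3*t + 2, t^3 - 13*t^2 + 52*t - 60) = t - 2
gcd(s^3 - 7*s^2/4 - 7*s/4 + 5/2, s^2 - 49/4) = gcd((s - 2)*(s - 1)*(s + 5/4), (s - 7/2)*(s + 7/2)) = 1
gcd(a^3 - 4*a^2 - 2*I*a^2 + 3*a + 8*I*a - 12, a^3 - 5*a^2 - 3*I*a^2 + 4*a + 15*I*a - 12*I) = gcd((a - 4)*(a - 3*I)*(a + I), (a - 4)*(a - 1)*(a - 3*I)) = a^2 + a*(-4 - 3*I) + 12*I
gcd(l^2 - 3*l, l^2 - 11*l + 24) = l - 3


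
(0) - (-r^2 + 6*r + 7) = r^2 - 6*r - 7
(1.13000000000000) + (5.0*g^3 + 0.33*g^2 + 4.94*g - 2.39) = 5.0*g^3 + 0.33*g^2 + 4.94*g - 1.26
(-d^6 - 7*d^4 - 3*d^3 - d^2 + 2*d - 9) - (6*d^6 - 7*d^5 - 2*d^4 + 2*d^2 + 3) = -7*d^6 + 7*d^5 - 5*d^4 - 3*d^3 - 3*d^2 + 2*d - 12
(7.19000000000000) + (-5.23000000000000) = 1.96000000000000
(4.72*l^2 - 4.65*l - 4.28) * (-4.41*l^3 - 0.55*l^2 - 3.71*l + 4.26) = -20.8152*l^5 + 17.9105*l^4 + 3.9211*l^3 + 39.7127*l^2 - 3.9302*l - 18.2328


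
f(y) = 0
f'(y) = 0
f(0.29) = 0.00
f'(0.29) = 0.00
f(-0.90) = 0.00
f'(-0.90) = 0.00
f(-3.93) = 0.00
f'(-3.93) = 0.00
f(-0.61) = 0.00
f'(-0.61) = 0.00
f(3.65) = 0.00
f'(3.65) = 0.00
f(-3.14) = 0.00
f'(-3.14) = 0.00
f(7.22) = 0.00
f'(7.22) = 0.00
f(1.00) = 0.00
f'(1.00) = 0.00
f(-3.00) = 0.00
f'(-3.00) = 0.00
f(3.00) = 0.00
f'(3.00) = 0.00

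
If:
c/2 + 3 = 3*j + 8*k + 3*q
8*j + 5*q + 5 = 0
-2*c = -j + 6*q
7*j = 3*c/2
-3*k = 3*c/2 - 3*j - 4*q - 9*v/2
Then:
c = -420/19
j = -90/19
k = -129/76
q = 125/19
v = -3827/342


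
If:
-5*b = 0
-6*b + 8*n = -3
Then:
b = 0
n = -3/8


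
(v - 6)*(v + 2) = v^2 - 4*v - 12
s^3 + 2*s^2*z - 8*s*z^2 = s*(s - 2*z)*(s + 4*z)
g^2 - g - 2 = (g - 2)*(g + 1)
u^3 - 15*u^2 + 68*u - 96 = (u - 8)*(u - 4)*(u - 3)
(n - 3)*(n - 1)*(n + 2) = n^3 - 2*n^2 - 5*n + 6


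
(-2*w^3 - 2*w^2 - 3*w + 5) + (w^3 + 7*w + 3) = -w^3 - 2*w^2 + 4*w + 8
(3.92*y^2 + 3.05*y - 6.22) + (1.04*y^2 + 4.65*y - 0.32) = 4.96*y^2 + 7.7*y - 6.54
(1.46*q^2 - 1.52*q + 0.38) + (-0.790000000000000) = 1.46*q^2 - 1.52*q - 0.41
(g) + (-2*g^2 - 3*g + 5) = -2*g^2 - 2*g + 5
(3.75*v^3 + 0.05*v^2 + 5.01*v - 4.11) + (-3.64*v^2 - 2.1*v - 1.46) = 3.75*v^3 - 3.59*v^2 + 2.91*v - 5.57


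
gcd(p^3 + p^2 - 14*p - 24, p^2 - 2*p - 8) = p^2 - 2*p - 8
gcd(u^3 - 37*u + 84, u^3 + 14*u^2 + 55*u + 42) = u + 7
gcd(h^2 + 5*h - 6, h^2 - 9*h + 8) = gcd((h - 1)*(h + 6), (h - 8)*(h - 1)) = h - 1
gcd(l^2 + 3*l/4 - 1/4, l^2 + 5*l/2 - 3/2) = 1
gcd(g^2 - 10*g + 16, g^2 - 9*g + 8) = g - 8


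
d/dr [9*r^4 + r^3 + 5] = r^2*(36*r + 3)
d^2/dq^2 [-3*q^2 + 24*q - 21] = -6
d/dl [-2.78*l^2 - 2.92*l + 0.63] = -5.56*l - 2.92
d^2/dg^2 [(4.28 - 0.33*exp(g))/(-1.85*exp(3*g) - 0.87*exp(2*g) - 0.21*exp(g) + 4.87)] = (4.5177*exp(6*g) - 130.241295*exp(5*g) - 76.038303*exp(4*g) + 22.306776*exp(3*g) - 341.002746*exp(2*g) - 72.386985*exp(g) + 3.449421)*exp(g)/(6.331625*exp(9*g) + 8.932725*exp(8*g) + 6.35697*exp(7*g) - 47.316252*exp(6*g) - 46.307988*exp(5*g) - 22.295178*exp(4*g) + 126.299562*exp(3*g) + 61.256808*exp(2*g) + 14.941647*exp(g) - 115.501303)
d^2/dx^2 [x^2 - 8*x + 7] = 2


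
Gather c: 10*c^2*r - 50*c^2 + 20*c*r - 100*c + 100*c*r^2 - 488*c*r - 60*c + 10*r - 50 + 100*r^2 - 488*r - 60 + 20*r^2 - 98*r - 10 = c^2*(10*r - 50) + c*(100*r^2 - 468*r - 160) + 120*r^2 - 576*r - 120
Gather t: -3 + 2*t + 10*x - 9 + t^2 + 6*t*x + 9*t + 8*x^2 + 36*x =t^2 + t*(6*x + 11) + 8*x^2 + 46*x - 12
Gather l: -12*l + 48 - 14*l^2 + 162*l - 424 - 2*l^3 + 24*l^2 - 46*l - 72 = -2*l^3 + 10*l^2 + 104*l - 448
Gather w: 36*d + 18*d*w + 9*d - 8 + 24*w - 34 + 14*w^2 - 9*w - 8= 45*d + 14*w^2 + w*(18*d + 15) - 50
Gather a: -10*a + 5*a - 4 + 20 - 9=7 - 5*a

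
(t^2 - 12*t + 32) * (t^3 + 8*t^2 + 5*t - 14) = t^5 - 4*t^4 - 59*t^3 + 182*t^2 + 328*t - 448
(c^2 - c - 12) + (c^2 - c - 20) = 2*c^2 - 2*c - 32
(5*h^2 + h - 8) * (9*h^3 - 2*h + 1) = 45*h^5 + 9*h^4 - 82*h^3 + 3*h^2 + 17*h - 8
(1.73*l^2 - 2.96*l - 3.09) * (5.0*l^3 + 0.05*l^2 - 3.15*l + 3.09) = 8.65*l^5 - 14.7135*l^4 - 21.0475*l^3 + 14.5152*l^2 + 0.5871*l - 9.5481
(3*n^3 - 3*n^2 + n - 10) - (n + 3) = 3*n^3 - 3*n^2 - 13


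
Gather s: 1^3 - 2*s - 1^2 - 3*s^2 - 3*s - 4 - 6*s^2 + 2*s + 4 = -9*s^2 - 3*s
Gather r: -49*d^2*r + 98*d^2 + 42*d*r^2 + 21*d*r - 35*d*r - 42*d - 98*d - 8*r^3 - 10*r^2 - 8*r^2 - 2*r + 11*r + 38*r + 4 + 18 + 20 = 98*d^2 - 140*d - 8*r^3 + r^2*(42*d - 18) + r*(-49*d^2 - 14*d + 47) + 42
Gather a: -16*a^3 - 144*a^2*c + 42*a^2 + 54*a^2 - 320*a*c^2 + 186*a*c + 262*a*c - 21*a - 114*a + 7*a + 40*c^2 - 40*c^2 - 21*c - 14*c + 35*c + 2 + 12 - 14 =-16*a^3 + a^2*(96 - 144*c) + a*(-320*c^2 + 448*c - 128)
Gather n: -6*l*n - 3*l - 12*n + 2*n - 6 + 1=-3*l + n*(-6*l - 10) - 5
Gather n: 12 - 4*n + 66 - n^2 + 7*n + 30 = -n^2 + 3*n + 108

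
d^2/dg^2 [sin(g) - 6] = -sin(g)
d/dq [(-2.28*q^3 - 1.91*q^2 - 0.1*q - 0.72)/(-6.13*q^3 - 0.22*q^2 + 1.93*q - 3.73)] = (7.105427357601e-15*q^5 - 11.2067*q^4 - 10.0268*q^3 + 8.5641*q^2 + 13.9318*q + 1.7626)/(37.5769*q^6 + 2.6972*q^5 - 23.6134*q^4 + 44.8806*q^3 + 5.3661*q^2 - 14.3978*q + 13.9129)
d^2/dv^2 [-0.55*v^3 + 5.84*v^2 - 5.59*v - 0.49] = 11.68 - 3.3*v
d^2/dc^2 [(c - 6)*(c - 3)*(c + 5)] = 6*c - 8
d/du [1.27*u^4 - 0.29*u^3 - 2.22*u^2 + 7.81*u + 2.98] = 5.08*u^3 - 0.87*u^2 - 4.44*u + 7.81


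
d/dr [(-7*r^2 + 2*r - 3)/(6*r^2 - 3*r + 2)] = (9*r^2 + 8*r - 5)/(36*r^4 - 36*r^3 + 33*r^2 - 12*r + 4)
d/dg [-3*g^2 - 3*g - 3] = -6*g - 3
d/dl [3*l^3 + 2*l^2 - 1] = l*(9*l + 4)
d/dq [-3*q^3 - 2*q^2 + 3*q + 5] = -9*q^2 - 4*q + 3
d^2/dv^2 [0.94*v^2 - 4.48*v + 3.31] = 1.88000000000000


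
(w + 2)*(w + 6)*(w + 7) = w^3 + 15*w^2 + 68*w + 84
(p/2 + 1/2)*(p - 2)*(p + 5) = p^3/2 + 2*p^2 - 7*p/2 - 5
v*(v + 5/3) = v^2 + 5*v/3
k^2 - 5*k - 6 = (k - 6)*(k + 1)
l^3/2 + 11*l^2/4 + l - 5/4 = (l/2 + 1/2)*(l - 1/2)*(l + 5)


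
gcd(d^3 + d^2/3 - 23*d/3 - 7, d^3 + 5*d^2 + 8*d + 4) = d + 1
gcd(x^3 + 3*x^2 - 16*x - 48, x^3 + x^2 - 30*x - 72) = x^2 + 7*x + 12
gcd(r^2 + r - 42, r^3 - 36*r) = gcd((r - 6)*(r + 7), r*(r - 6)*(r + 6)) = r - 6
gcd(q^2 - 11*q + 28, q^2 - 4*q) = q - 4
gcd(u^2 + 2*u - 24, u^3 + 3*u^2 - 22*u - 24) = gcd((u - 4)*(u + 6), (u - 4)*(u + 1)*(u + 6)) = u^2 + 2*u - 24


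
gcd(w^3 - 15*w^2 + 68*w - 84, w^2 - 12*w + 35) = w - 7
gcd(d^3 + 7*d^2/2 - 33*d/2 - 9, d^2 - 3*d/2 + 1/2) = 1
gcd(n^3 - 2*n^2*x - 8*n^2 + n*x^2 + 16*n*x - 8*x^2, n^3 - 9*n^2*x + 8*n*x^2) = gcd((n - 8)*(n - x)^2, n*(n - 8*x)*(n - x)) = -n + x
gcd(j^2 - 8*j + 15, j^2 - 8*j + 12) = 1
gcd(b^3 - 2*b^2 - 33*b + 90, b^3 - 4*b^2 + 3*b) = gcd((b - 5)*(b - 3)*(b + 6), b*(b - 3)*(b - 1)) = b - 3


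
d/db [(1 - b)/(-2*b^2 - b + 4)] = (2*b^2 + b - (b - 1)*(4*b + 1) - 4)/(2*b^2 + b - 4)^2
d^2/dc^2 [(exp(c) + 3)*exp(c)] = (4*exp(c) + 3)*exp(c)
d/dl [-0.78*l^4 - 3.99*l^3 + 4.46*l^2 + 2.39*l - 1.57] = -3.12*l^3 - 11.97*l^2 + 8.92*l + 2.39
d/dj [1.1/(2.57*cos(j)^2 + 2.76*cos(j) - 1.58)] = (5.654*cos(j) + 3.036)*sin(j)/(2.57*cos(j)^2 + 2.76*cos(j) - 1.58)^2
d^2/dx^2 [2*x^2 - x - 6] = 4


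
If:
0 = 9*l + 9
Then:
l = -1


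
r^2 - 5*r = r*(r - 5)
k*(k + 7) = k^2 + 7*k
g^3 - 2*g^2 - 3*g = g*(g - 3)*(g + 1)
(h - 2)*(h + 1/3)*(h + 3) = h^3 + 4*h^2/3 - 17*h/3 - 2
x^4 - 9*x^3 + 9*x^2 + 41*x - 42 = (x - 7)*(x - 3)*(x - 1)*(x + 2)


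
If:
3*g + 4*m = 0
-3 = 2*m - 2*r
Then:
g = 2 - 4*r/3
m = r - 3/2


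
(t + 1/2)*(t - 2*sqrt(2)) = t^2 - 2*sqrt(2)*t + t/2 - sqrt(2)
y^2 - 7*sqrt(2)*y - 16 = (y - 8*sqrt(2))*(y + sqrt(2))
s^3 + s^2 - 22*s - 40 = (s - 5)*(s + 2)*(s + 4)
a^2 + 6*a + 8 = (a + 2)*(a + 4)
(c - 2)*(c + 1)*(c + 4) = c^3 + 3*c^2 - 6*c - 8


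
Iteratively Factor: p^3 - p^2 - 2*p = (p)*(p^2 - p - 2) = p*(p - 2)*(p + 1)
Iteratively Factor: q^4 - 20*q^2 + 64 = (q + 2)*(q^3 - 2*q^2 - 16*q + 32) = (q - 2)*(q + 2)*(q^2 - 16) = (q - 4)*(q - 2)*(q + 2)*(q + 4)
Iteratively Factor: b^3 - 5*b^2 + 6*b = (b - 2)*(b^2 - 3*b) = (b - 3)*(b - 2)*(b)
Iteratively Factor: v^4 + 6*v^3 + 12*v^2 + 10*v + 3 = (v + 1)*(v^3 + 5*v^2 + 7*v + 3) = (v + 1)^2*(v^2 + 4*v + 3) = (v + 1)^2*(v + 3)*(v + 1)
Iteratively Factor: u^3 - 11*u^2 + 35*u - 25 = (u - 5)*(u^2 - 6*u + 5) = (u - 5)^2*(u - 1)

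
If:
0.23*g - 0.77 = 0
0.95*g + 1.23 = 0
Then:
No Solution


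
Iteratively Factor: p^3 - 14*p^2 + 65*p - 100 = (p - 5)*(p^2 - 9*p + 20) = (p - 5)^2*(p - 4)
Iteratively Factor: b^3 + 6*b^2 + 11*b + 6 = (b + 2)*(b^2 + 4*b + 3) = (b + 1)*(b + 2)*(b + 3)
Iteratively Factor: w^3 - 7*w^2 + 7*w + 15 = (w + 1)*(w^2 - 8*w + 15) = (w - 5)*(w + 1)*(w - 3)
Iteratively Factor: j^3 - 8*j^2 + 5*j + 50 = (j + 2)*(j^2 - 10*j + 25) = (j - 5)*(j + 2)*(j - 5)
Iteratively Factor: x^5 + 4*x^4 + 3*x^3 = (x + 1)*(x^4 + 3*x^3) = x*(x + 1)*(x^3 + 3*x^2) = x*(x + 1)*(x + 3)*(x^2) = x^2*(x + 1)*(x + 3)*(x)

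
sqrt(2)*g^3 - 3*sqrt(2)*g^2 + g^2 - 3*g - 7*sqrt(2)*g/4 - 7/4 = (g - 7/2)*(g + 1/2)*(sqrt(2)*g + 1)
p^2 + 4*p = p*(p + 4)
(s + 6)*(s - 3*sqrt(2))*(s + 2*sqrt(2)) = s^3 - sqrt(2)*s^2 + 6*s^2 - 12*s - 6*sqrt(2)*s - 72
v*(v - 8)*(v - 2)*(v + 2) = v^4 - 8*v^3 - 4*v^2 + 32*v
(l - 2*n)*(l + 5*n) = l^2 + 3*l*n - 10*n^2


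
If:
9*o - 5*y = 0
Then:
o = 5*y/9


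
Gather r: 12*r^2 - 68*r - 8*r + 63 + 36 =12*r^2 - 76*r + 99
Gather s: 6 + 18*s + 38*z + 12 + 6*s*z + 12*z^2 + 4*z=s*(6*z + 18) + 12*z^2 + 42*z + 18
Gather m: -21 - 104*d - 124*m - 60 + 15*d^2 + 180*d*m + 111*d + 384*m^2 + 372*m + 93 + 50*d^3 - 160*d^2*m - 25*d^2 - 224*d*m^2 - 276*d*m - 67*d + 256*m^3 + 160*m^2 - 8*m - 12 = 50*d^3 - 10*d^2 - 60*d + 256*m^3 + m^2*(544 - 224*d) + m*(-160*d^2 - 96*d + 240)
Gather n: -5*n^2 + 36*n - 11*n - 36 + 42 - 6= -5*n^2 + 25*n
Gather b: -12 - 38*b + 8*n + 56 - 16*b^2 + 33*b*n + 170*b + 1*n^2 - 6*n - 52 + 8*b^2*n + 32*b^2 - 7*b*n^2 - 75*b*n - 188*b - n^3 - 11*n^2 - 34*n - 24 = b^2*(8*n + 16) + b*(-7*n^2 - 42*n - 56) - n^3 - 10*n^2 - 32*n - 32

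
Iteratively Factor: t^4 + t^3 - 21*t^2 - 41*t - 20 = (t + 1)*(t^3 - 21*t - 20) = (t + 1)*(t + 4)*(t^2 - 4*t - 5) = (t - 5)*(t + 1)*(t + 4)*(t + 1)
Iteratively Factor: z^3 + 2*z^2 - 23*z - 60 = (z + 3)*(z^2 - z - 20) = (z - 5)*(z + 3)*(z + 4)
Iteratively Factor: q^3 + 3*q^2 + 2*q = (q)*(q^2 + 3*q + 2) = q*(q + 2)*(q + 1)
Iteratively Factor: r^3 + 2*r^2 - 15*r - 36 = (r - 4)*(r^2 + 6*r + 9) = (r - 4)*(r + 3)*(r + 3)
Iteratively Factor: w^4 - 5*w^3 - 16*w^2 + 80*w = (w - 4)*(w^3 - w^2 - 20*w) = w*(w - 4)*(w^2 - w - 20) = w*(w - 4)*(w + 4)*(w - 5)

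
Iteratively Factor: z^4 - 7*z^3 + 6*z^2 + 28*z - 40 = (z - 2)*(z^3 - 5*z^2 - 4*z + 20) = (z - 2)^2*(z^2 - 3*z - 10) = (z - 2)^2*(z + 2)*(z - 5)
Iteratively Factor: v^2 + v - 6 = (v - 2)*(v + 3)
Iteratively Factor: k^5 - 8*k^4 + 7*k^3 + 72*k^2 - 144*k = (k - 4)*(k^4 - 4*k^3 - 9*k^2 + 36*k) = (k - 4)^2*(k^3 - 9*k) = (k - 4)^2*(k + 3)*(k^2 - 3*k) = (k - 4)^2*(k - 3)*(k + 3)*(k)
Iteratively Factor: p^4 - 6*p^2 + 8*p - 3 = (p - 1)*(p^3 + p^2 - 5*p + 3) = (p - 1)^2*(p^2 + 2*p - 3) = (p - 1)^2*(p + 3)*(p - 1)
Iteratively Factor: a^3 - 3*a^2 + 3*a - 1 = (a - 1)*(a^2 - 2*a + 1) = (a - 1)^2*(a - 1)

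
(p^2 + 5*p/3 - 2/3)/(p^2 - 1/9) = 3*(p + 2)/(3*p + 1)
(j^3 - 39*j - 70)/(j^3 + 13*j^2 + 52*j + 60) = (j - 7)/(j + 6)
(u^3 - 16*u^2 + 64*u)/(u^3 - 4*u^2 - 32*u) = (u - 8)/(u + 4)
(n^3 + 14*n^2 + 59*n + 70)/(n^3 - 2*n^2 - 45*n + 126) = (n^2 + 7*n + 10)/(n^2 - 9*n + 18)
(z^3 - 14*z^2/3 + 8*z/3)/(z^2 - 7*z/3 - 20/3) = z*(3*z - 2)/(3*z + 5)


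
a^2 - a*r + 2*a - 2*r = (a + 2)*(a - r)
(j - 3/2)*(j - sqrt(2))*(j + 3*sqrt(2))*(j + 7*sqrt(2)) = j^4 - 3*j^3/2 + 9*sqrt(2)*j^3 - 27*sqrt(2)*j^2/2 + 22*j^2 - 42*sqrt(2)*j - 33*j + 63*sqrt(2)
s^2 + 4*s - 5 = (s - 1)*(s + 5)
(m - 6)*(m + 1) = m^2 - 5*m - 6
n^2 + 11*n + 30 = (n + 5)*(n + 6)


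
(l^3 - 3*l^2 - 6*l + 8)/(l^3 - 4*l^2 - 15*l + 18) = (l^2 - 2*l - 8)/(l^2 - 3*l - 18)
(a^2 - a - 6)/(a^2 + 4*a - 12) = (a^2 - a - 6)/(a^2 + 4*a - 12)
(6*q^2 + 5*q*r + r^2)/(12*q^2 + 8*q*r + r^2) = (3*q + r)/(6*q + r)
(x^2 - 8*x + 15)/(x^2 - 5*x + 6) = (x - 5)/(x - 2)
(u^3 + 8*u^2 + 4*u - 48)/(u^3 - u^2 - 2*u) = (u^2 + 10*u + 24)/(u*(u + 1))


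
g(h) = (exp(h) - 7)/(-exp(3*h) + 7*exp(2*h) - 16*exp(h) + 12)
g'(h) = (exp(h) - 7)*(3*exp(3*h) - 14*exp(2*h) + 16*exp(h))/(-exp(3*h) + 7*exp(2*h) - 16*exp(h) + 12)^2 + exp(h)/(-exp(3*h) + 7*exp(2*h) - 16*exp(h) + 12)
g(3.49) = -0.00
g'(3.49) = 0.00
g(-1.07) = -0.91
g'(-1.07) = -0.45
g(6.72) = -0.00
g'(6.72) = 0.00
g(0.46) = -22.11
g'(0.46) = -186.69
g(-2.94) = -0.62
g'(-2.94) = -0.04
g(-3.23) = -0.61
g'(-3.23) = -0.03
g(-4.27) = -0.59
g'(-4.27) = -0.01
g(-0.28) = -1.80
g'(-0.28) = -2.57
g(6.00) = 0.00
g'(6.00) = 0.00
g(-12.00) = -0.58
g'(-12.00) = 0.00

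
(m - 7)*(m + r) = m^2 + m*r - 7*m - 7*r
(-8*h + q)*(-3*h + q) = 24*h^2 - 11*h*q + q^2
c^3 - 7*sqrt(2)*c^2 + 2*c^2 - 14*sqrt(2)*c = c*(c + 2)*(c - 7*sqrt(2))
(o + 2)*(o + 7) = o^2 + 9*o + 14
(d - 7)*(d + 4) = d^2 - 3*d - 28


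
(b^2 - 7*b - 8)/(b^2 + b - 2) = (b^2 - 7*b - 8)/(b^2 + b - 2)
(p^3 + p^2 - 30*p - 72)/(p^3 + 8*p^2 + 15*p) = (p^2 - 2*p - 24)/(p*(p + 5))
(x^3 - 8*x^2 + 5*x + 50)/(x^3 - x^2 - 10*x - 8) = (x^2 - 10*x + 25)/(x^2 - 3*x - 4)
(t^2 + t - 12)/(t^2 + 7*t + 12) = (t - 3)/(t + 3)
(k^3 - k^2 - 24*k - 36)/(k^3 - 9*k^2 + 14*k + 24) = (k^2 + 5*k + 6)/(k^2 - 3*k - 4)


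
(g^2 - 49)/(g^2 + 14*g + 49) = (g - 7)/(g + 7)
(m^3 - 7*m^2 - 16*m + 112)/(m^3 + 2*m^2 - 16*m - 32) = (m - 7)/(m + 2)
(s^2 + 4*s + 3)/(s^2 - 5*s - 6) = (s + 3)/(s - 6)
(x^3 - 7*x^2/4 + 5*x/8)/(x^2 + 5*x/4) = (8*x^2 - 14*x + 5)/(2*(4*x + 5))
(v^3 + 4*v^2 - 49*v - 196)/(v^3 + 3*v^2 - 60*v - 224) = (v - 7)/(v - 8)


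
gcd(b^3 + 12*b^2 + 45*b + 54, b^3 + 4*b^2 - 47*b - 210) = b + 6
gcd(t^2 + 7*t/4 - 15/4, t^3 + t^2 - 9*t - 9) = t + 3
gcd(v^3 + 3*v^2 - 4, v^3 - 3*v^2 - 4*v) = 1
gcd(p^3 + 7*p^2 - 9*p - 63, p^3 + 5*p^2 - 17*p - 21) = p^2 + 4*p - 21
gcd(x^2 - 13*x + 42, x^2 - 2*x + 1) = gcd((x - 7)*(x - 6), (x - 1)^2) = 1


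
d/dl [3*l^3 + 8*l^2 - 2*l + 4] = 9*l^2 + 16*l - 2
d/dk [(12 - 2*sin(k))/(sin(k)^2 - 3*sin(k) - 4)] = 2*(sin(k)^2 - 12*sin(k) + 22)*cos(k)/((sin(k) - 4)^2*(sin(k) + 1)^2)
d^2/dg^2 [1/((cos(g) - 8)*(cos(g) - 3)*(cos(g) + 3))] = (-262*(1 - cos(g)^2)^2 + 12*sin(g)^6 + 3*cos(g)^6 + 88*cos(g)^5 + 304*cos(g)^3 - 2543*cos(g)^2 - 648*cos(g) + 1564)/((cos(g) - 8)^3*(cos(g) - 3)^3*(cos(g) + 3)^3)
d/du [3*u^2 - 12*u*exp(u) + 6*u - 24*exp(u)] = -12*u*exp(u) + 6*u - 36*exp(u) + 6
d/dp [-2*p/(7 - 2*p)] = -14/(2*p - 7)^2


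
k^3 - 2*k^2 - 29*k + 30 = (k - 6)*(k - 1)*(k + 5)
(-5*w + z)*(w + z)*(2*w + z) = -10*w^3 - 13*w^2*z - 2*w*z^2 + z^3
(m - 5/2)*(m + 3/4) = m^2 - 7*m/4 - 15/8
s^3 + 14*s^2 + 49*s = s*(s + 7)^2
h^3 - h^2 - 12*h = h*(h - 4)*(h + 3)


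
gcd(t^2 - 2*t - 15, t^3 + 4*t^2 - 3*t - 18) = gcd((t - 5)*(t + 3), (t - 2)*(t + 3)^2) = t + 3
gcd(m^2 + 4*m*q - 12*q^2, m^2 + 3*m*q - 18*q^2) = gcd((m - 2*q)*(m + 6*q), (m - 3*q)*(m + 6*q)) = m + 6*q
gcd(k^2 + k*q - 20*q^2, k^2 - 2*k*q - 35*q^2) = k + 5*q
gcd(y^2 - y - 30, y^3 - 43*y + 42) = y - 6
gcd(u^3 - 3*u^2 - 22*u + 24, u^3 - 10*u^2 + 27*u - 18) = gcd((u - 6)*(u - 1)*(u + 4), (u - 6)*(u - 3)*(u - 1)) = u^2 - 7*u + 6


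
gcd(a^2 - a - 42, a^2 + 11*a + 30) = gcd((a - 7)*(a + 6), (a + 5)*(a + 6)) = a + 6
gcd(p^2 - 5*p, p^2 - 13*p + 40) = p - 5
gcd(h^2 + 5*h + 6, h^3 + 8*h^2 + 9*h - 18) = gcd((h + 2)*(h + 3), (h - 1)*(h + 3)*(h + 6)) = h + 3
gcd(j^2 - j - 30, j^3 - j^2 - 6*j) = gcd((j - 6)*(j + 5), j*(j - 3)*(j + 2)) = 1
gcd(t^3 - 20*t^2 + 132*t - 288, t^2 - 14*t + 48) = t^2 - 14*t + 48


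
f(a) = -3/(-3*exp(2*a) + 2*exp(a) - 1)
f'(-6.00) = 0.01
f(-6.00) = 3.01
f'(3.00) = -0.00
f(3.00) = 0.00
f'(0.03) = -2.86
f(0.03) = 1.41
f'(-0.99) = -0.57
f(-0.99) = 4.47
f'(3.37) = -0.00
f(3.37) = 0.00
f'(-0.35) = -4.04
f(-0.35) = 2.78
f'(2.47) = -0.02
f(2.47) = 0.01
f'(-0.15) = -3.63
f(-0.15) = 2.00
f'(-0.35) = -4.04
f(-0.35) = 2.78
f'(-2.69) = 0.42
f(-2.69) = 3.42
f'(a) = -3*(6*exp(2*a) - 2*exp(a))/(-3*exp(2*a) + 2*exp(a) - 1)^2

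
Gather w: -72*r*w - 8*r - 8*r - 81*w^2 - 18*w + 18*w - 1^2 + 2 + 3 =-72*r*w - 16*r - 81*w^2 + 4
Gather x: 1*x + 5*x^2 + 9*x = 5*x^2 + 10*x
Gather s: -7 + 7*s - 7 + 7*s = 14*s - 14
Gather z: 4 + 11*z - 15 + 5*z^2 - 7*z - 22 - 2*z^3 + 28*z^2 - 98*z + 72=-2*z^3 + 33*z^2 - 94*z + 39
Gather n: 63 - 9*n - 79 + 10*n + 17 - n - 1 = 0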